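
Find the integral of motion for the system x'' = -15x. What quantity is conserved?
E = (x')^2 + 15x^2

Multiply the equation by x':
x' * x'' = -15x * x'
The left side is d/dt[(x')^2/2] and the right side is d/dt[-15x^2/2], so
d/dt[(x')^2/2 + 15x^2/2] = 0, i.e. (x')^2/2 + 15x^2/2 = constant.
Multiplying by 2, the integral of motion is E = (x')^2 + 15x^2.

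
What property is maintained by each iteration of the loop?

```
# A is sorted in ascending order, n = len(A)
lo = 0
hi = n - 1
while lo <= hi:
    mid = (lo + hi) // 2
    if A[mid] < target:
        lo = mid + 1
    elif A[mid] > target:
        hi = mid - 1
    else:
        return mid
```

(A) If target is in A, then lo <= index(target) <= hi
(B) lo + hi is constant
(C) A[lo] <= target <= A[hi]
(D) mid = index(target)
A

A loop invariant must hold before the first iteration and be re-established by every execution of the body.

(A) If target is in A, then lo <= index(target) <= hi: Before the loop [lo, hi] = [0, n-1] covers every index. When A[mid] < target, sortedness puts target strictly to the right of mid, so setting lo = mid + 1 keeps index(target) in [lo, hi]; symmetrically for hi = mid - 1. Hence 'if target is in A then lo <= index(target) <= hi' holds after every iteration, and when lo > hi it proves target is absent.

The other options fail:
(B) lo + hi is constant: each iteration moves exactly one of lo, hi, so lo + hi changes (e.g. 0 + (n-1) becomes (mid+1) + (n-1)).
(C) A[lo] <= target <= A[hi]: fails when target is not in A (e.g. target < A[0] already violates it before the loop), so it is not maintained in general.
(D) mid = index(target): mid is just the current probe; it equals index(target) only on the iteration that returns.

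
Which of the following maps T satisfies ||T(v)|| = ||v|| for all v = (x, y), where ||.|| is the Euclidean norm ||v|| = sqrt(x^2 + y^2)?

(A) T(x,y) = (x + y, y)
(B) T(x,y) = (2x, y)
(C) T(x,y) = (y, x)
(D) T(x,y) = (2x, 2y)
C

A transformation preserves a norm if ||T(v)|| = ||v|| for every v; a single vector where the norm changes rules an option out.

(A) T(x,y) = (x + y, y): v = (0, 1) has norm sqrt((0)^2 + (1)^2) = 1, but T(v) = (1, 1) has norm sqrt(2) -- not preserved.
(B) T(x,y) = (2x, y): v = (1, 0) has norm sqrt((1)^2 + (0)^2) = 1, but T(v) = (2, 0) has norm 2 -- not preserved.
(C) T(x,y) = (y, x): preserves the norm -- it is an orthogonal map (a rotation/reflection), and (y)^2 + (x)^2 simplifies to x^2 + y^2.
(D) T(x,y) = (2x, 2y): v = (1, 0) has norm sqrt((1)^2 + (0)^2) = 1, but T(v) = (2, 0) has norm 2 -- not preserved.

Therefore the answer is (C).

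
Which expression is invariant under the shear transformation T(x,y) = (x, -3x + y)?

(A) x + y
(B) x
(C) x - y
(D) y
B

Under the shear T(x,y) = (x, -3x + y):
Substitute the transformed coordinates into each option and compare with the original:
(A) x + y  ->  (x) + (-3x + y) = -2x + y   [differs from x + y: not invariant]
(B) x  ->  (x) = x   [equals x: invariant]
(C) x - y  ->  (x) - (-3x + y) = 4x - y   [differs from x - y: not invariant]
(D) y  ->  (-3x + y) = -3x + y   [differs from y: not invariant]

Only option (B), x, is unchanged by the transformation.
A vertical shear moves points parallel to the y-axis, so the x-coordinate (and any function of x alone) is unchanged.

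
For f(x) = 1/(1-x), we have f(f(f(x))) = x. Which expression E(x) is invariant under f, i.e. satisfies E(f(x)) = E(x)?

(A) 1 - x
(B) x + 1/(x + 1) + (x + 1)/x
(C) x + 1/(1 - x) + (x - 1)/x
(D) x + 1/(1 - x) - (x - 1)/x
C

Replace x by f(x) = 1/(1 - x) in each option and simplify. As a quick numerical cross-check, also compare E(4) with E(f(4)) = E(-1/3).

(A) 1 - x  ->  1 - (1/(1 - x)) = x/(x - 1); check: E(4) = -3 but E(-1/3) = 4/3.   [not invariant]
(B) x + 1/(x + 1) + (x + 1)/x  ->  (1/(1 - x)) + 1/((1/(1 - x)) + 1) + ((1/(1 - x)) + 1)/(1/(1 - x)) = (-x^3 + 6x^2 - 11x + 7)/(x^2 - 3x + 2); check: E(4) = 109/20 but E(-1/3) = -5/6.   [not invariant]
(C) x + 1/(1 - x) + (x - 1)/x  ->  (1/(1 - x)) + 1/(1 - (1/(1 - x))) + ((1/(1 - x)) - 1)/(1/(1 - x)), which simplifies back to x + 1/(1 - x) + (x - 1)/x; check: E(4) = 53/12, E(-1/3) = 53/12.   [invariant]
(D) x + 1/(1 - x) - (x - 1)/x  ->  (1/(1 - x)) + 1/(1 - (1/(1 - x))) - ((1/(1 - x)) - 1)/(1/(1 - x)) = (x^2(1 - x) - x + (x - 1)^2)/(x(x - 1)); check: E(4) = 35/12 but E(-1/3) = -43/12.   [not invariant]

Only (C) is unchanged. Indeed f(f(x)) = 1/(1 - 1/(1-x)) = (1-x)/(-x) = (x-1)/x, so E(x) = x + f(x) + f(f(x)) is the sum over the whole 3-cycle; applying f just permutes the three terms cyclically (x -> f(x) -> f(f(x)) -> x), leaving the sum unchanged.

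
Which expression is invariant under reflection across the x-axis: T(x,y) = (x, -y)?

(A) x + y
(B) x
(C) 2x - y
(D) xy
B

The map is reflection across the x-axis: T(x,y) = (x, -y).
Substitute the transformed coordinates into each option and compare with the original:
(A) x + y  ->  (x) + (-y) = x - y   [differs from x + y: not invariant]
(B) x  ->  (x) = x   [equals x: invariant]
(C) 2x - y  ->  2(x) - (-y) = 2x + y   [differs from 2x - y: not invariant]
(D) xy  ->  (x)(-y) = -xy   [differs from xy: not invariant]

Only option (B), x, is unchanged by the transformation.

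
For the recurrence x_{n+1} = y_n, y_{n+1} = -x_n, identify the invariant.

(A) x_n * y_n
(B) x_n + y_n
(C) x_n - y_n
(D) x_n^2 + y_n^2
D

For the recurrence x_{n+1} = y_n, y_{n+1} = -x_n:

x_{n+1}^2 + y_{n+1}^2 = y_n^2 + (-x_n)^2 = x_n^2 + y_n^2
The sum of squares is conserved (like energy in a harmonic oscillator).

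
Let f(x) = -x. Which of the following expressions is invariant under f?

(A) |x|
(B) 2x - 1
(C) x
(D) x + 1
A

For f(x) = -x:
Applying f replaces x by -x. Since |-x| = |x|, the absolute value is unchanged by f, whereas x -> -x, 2x - 1 -> -2x - 1 and x + 1 -> -x + 1 all change.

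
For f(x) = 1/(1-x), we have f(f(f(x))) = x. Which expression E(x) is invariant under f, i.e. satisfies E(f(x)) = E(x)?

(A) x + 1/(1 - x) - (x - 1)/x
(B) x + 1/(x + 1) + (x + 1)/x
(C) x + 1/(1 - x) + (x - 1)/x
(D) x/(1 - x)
C

Replace x by f(x) = 1/(1 - x) in each option and simplify. As a quick numerical cross-check, also compare E(4) with E(f(4)) = E(-1/3).

(A) x + 1/(1 - x) - (x - 1)/x  ->  (1/(1 - x)) + 1/(1 - (1/(1 - x))) - ((1/(1 - x)) - 1)/(1/(1 - x)) = (x^2(1 - x) - x + (x - 1)^2)/(x(x - 1)); check: E(4) = 35/12 but E(-1/3) = -43/12.   [not invariant]
(B) x + 1/(x + 1) + (x + 1)/x  ->  (1/(1 - x)) + 1/((1/(1 - x)) + 1) + ((1/(1 - x)) + 1)/(1/(1 - x)) = (-x^3 + 6x^2 - 11x + 7)/(x^2 - 3x + 2); check: E(4) = 109/20 but E(-1/3) = -5/6.   [not invariant]
(C) x + 1/(1 - x) + (x - 1)/x  ->  (1/(1 - x)) + 1/(1 - (1/(1 - x))) + ((1/(1 - x)) - 1)/(1/(1 - x)), which simplifies back to x + 1/(1 - x) + (x - 1)/x; check: E(4) = 53/12, E(-1/3) = 53/12.   [invariant]
(D) x/(1 - x)  ->  (1/(1 - x))/(1 - (1/(1 - x))) = -1/x; check: E(4) = -4/3 but E(-1/3) = -1/4.   [not invariant]

Only (C) is unchanged. Indeed f(f(x)) = 1/(1 - 1/(1-x)) = (1-x)/(-x) = (x-1)/x, so E(x) = x + f(x) + f(f(x)) is the sum over the whole 3-cycle; applying f just permutes the three terms cyclically (x -> f(x) -> f(f(x)) -> x), leaving the sum unchanged.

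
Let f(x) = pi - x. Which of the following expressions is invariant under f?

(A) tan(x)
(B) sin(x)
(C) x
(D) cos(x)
B

For f(x) = pi - x:
sin(pi - x) = sin(x), so sine is invariant under this transformation.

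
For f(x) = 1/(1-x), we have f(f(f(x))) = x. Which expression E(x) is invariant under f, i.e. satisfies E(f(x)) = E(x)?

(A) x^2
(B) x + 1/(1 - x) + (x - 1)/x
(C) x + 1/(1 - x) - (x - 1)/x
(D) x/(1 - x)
B

Replace x by f(x) = 1/(1 - x) in each option and simplify. As a quick numerical cross-check, also compare E(3) with E(f(3)) = E(-1/2).

(A) x^2  ->  (1/(1 - x))^2 = (x - 1)^(-2); check: E(3) = 9 but E(-1/2) = 1/4.   [not invariant]
(B) x + 1/(1 - x) + (x - 1)/x  ->  (1/(1 - x)) + 1/(1 - (1/(1 - x))) + ((1/(1 - x)) - 1)/(1/(1 - x)), which simplifies back to x + 1/(1 - x) + (x - 1)/x; check: E(3) = 19/6, E(-1/2) = 19/6.   [invariant]
(C) x + 1/(1 - x) - (x - 1)/x  ->  (1/(1 - x)) + 1/(1 - (1/(1 - x))) - ((1/(1 - x)) - 1)/(1/(1 - x)) = (x^2(1 - x) - x + (x - 1)^2)/(x(x - 1)); check: E(3) = 11/6 but E(-1/2) = -17/6.   [not invariant]
(D) x/(1 - x)  ->  (1/(1 - x))/(1 - (1/(1 - x))) = -1/x; check: E(3) = -3/2 but E(-1/2) = -1/3.   [not invariant]

Only (B) is unchanged. Indeed f(f(x)) = 1/(1 - 1/(1-x)) = (1-x)/(-x) = (x-1)/x, so E(x) = x + f(x) + f(f(x)) is the sum over the whole 3-cycle; applying f just permutes the three terms cyclically (x -> f(x) -> f(f(x)) -> x), leaving the sum unchanged.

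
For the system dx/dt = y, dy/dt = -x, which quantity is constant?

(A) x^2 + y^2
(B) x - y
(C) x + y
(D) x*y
A

A first integral I satisfies dI/dt = 0 along every solution. Differentiate each option and use the equation of motion:
(A) d/dt[x^2 + y^2] = 2x*dx/dt + 2y*dy/dt = 2x*y + 2y*(-x) = 0
(B) d/dt[x - y] = y - (-x) = x + y, not identically 0
(C) d/dt[x + y] = y + (-x) = y - x, not identically 0
(D) d/dt[x*y] = (dx/dt)y + x(dy/dt) = y^2 - x^2, not identically 0

Only (A) has zero time-derivative. So x^2 + y^2 (the squared radius; trajectories are circles) is the conserved quantity.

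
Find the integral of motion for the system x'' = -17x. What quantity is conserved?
E = (x')^2 + 17x^2

Multiply the equation by x':
x' * x'' = -17x * x'
The left side is d/dt[(x')^2/2] and the right side is d/dt[-17x^2/2], so
d/dt[(x')^2/2 + 17x^2/2] = 0, i.e. (x')^2/2 + 17x^2/2 = constant.
Multiplying by 2, the integral of motion is E = (x')^2 + 17x^2.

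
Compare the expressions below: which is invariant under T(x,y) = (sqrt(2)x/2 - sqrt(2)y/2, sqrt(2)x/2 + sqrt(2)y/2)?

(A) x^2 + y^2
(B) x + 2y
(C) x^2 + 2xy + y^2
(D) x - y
A

An expression E(x,y) is invariant under T if E(T(x,y)) = E(x,y). Here T(x,y) = (sqrt(2)x/2 - sqrt(2)y/2, sqrt(2)x/2 + sqrt(2)y/2).
Substitute the transformed coordinates into each option and compare with the original:
(A) x^2 + y^2  ->  (sqrt(2)x/2 - sqrt(2)y/2)^2 + (sqrt(2)x/2 + sqrt(2)y/2)^2 = x^2 + y^2   [equals x^2 + y^2: invariant]
(B) x + 2y  ->  (sqrt(2)x/2 - sqrt(2)y/2) + 2(sqrt(2)x/2 + sqrt(2)y/2) = 3sqrt(2)x/2 + sqrt(2)y/2   [differs from x + 2y: not invariant]
(C) x^2 + 2xy + y^2  ->  (sqrt(2)x/2 - sqrt(2)y/2)^2 + 2(sqrt(2)x/2 - sqrt(2)y/2)(sqrt(2)x/2 + sqrt(2)y/2) + (sqrt(2)x/2 + sqrt(2)y/2)^2 = 2x^2   [differs from x^2 + 2xy + y^2: not invariant]
(D) x - y  ->  (sqrt(2)x/2 - sqrt(2)y/2) - (sqrt(2)x/2 + sqrt(2)y/2) = -sqrt(2)y   [differs from x - y: not invariant]

Only option (A), x^2 + y^2, is unchanged by the transformation.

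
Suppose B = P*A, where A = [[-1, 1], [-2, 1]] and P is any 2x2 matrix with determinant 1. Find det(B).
1

By the multiplicative property of determinants, det(B) = det(P*A) = det(P) * det(A) = det(A),
so the determinant is invariant under multiplication by any determinant-1 matrix; we just need det(A).

det(A) = (-1)(1) - (1)(-2) = -1 - (-2) = 1

Therefore det(B) = 1 * 1 = 1.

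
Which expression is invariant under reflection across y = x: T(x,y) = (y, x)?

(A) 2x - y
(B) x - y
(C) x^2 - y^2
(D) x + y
D

The map is reflection across y = x: T(x,y) = (y, x).
Substitute the transformed coordinates into each option and compare with the original:
(A) 2x - y  ->  2(y) - (x) = -x + 2y   [differs from 2x - y: not invariant]
(B) x - y  ->  (y) - (x) = -x + y   [differs from x - y: not invariant]
(C) x^2 - y^2  ->  (y)^2 - (x)^2 = -x^2 + y^2   [differs from x^2 - y^2: not invariant]
(D) x + y  ->  (y) + (x) = x + y   [equals x + y: invariant]

Only option (D), x + y, is unchanged by the transformation.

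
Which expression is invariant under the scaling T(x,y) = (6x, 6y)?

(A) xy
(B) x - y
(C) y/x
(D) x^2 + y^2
C

Under the uniform scaling T(x,y) = (6x, 6y):
Substitute the transformed coordinates into each option and compare with the original:
(A) xy  ->  (6x)(6y) = 36xy   [differs from xy: not invariant]
(B) x - y  ->  (6x) - (6y) = 6x - 6y   [differs from x - y: not invariant]
(C) y/x  ->  (6y)/(6x) = y/x   [equals y/x: invariant]
(D) x^2 + y^2  ->  (6x)^2 + (6y)^2 = 36x^2 + 36y^2   [differs from x^2 + y^2: not invariant]

Only option (C), y/x, is unchanged by the transformation.
The common factor 6 cancels in a ratio of coordinates, while sums, products and sums of squares pick up factors of 6 or 36.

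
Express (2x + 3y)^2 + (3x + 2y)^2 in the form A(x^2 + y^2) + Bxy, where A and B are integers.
13(x^2 + y^2) + 24xy

Expanding: (2x + 3y)^2 = 4x^2 + 12xy + 9y^2
(3x + 2y)^2 = 9x^2 + 12xy + 4y^2
Sum = (4+9)(x^2+y^2) + 24xy = 13(x^2 + y^2) + 24xy
This is symmetric in x and y.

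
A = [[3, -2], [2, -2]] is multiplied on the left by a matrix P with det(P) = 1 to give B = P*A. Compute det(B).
-2

By the multiplicative property of determinants, det(B) = det(P*A) = det(P) * det(A) = det(A),
so the determinant is invariant under multiplication by any determinant-1 matrix; we just need det(A).

det(A) = (3)(-2) - (-2)(2) = -6 - (-4) = -2

Therefore det(B) = 1 * (-2) = -2.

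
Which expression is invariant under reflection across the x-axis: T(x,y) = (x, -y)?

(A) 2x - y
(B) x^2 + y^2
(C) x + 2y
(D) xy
B

The map is reflection across the x-axis: T(x,y) = (x, -y).
Substitute the transformed coordinates into each option and compare with the original:
(A) 2x - y  ->  2(x) - (-y) = 2x + y   [differs from 2x - y: not invariant]
(B) x^2 + y^2  ->  (x)^2 + (-y)^2 = x^2 + y^2   [equals x^2 + y^2: invariant]
(C) x + 2y  ->  (x) + 2(-y) = x - 2y   [differs from x + 2y: not invariant]
(D) xy  ->  (x)(-y) = -xy   [differs from xy: not invariant]

Only option (B), x^2 + y^2, is unchanged by the transformation.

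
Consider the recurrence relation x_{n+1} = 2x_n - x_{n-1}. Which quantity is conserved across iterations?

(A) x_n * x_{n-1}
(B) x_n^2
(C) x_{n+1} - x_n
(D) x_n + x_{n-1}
C

For the recurrence x_{n+1} = 2x_n - x_{n-1}:

If x_{n+1} = 2x_n - x_{n-1}, then:
x_{n+1} - x_n = x_n - x_{n-1}
The first difference is constant throughout the sequence.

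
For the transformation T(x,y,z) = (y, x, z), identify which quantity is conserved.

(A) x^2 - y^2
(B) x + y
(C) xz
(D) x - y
B

Apply T(x,y,z) = (y, x, z) to each option, i.e. replace (x, y, z) by the transformed coordinates.
Substitute the transformed coordinates into each option and compare with the original:
(A) x^2 - y^2  ->  (y)^2 - (x)^2 = -x^2 + y^2   [differs from x^2 - y^2: not invariant]
(B) x + y  ->  (y) + (x) = x + y   [equals x + y: invariant]
(C) xz  ->  (y)(z) = yz   [differs from xz: not invariant]
(D) x - y  ->  (y) - (x) = -x + y   [differs from x - y: not invariant]

Only option (B), x + y, is unchanged by the transformation.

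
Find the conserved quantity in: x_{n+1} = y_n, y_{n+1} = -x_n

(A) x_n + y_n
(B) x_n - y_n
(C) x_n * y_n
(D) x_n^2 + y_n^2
D

For the recurrence x_{n+1} = y_n, y_{n+1} = -x_n:

x_{n+1}^2 + y_{n+1}^2 = y_n^2 + (-x_n)^2 = x_n^2 + y_n^2
The sum of squares is conserved (like energy in a harmonic oscillator).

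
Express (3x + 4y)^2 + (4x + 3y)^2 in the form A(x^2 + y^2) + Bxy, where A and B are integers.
25(x^2 + y^2) + 48xy

Expanding: (3x + 4y)^2 = 9x^2 + 24xy + 16y^2
(4x + 3y)^2 = 16x^2 + 24xy + 9y^2
Sum = (9+16)(x^2+y^2) + 48xy = 25(x^2 + y^2) + 48xy
This is symmetric in x and y.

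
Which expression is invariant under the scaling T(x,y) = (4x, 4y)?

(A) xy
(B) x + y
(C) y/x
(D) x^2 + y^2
C

Under the uniform scaling T(x,y) = (4x, 4y):
Substitute the transformed coordinates into each option and compare with the original:
(A) xy  ->  (4x)(4y) = 16xy   [differs from xy: not invariant]
(B) x + y  ->  (4x) + (4y) = 4x + 4y   [differs from x + y: not invariant]
(C) y/x  ->  (4y)/(4x) = y/x   [equals y/x: invariant]
(D) x^2 + y^2  ->  (4x)^2 + (4y)^2 = 16x^2 + 16y^2   [differs from x^2 + y^2: not invariant]

Only option (C), y/x, is unchanged by the transformation.
The common factor 4 cancels in a ratio of coordinates, while sums, products and sums of squares pick up factors of 4 or 16.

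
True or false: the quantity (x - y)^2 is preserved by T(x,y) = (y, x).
True

Substitute T(x,y) = (y, x) into the expression and compare with the original.

Original: (x - y)^2
After applying T: ((y) - (x))^2 = x^2 - 2xy + y^2

This is identical to the original (x - y)^2, so the expression is invariant.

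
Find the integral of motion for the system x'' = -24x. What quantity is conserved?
E = (x')^2 + 24x^2

Multiply the equation by x':
x' * x'' = -24x * x'
The left side is d/dt[(x')^2/2] and the right side is d/dt[-24x^2/2], so
d/dt[(x')^2/2 + 24x^2/2] = 0, i.e. (x')^2/2 + 24x^2/2 = constant.
Multiplying by 2, the integral of motion is E = (x')^2 + 24x^2.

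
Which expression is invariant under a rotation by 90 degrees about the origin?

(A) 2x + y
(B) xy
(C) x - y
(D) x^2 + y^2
D

A rotation by 90 degrees sends (x, y) to (-y, x).
Substitute the transformed coordinates into each option and compare with the original:
(A) 2x + y  ->  2(-y) + (x) = x - 2y   [differs from 2x + y: not invariant]
(B) xy  ->  (-y)(x) = -xy   [differs from xy: not invariant]
(C) x - y  ->  (-y) - (x) = -x - y   [differs from x - y: not invariant]
(D) x^2 + y^2  ->  (-y)^2 + (x)^2 = x^2 + y^2   [equals x^2 + y^2: invariant]

Only option (D), x^2 + y^2, is unchanged by the transformation.
Geometrically, x^2 + y^2 is the squared distance from the origin, which every rotation about the origin preserves.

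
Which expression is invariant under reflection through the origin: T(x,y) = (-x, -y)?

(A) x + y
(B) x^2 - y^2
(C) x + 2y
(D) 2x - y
B

The map is reflection through the origin: T(x,y) = (-x, -y).
Substitute the transformed coordinates into each option and compare with the original:
(A) x + y  ->  (-x) + (-y) = -x - y   [differs from x + y: not invariant]
(B) x^2 - y^2  ->  (-x)^2 - (-y)^2 = x^2 - y^2   [equals x^2 - y^2: invariant]
(C) x + 2y  ->  (-x) + 2(-y) = -x - 2y   [differs from x + 2y: not invariant]
(D) 2x - y  ->  2(-x) - (-y) = -2x + y   [differs from 2x - y: not invariant]

Only option (B), x^2 - y^2, is unchanged by the transformation.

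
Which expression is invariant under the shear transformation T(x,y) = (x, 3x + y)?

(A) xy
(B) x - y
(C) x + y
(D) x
D

Under the shear T(x,y) = (x, 3x + y):
Substitute the transformed coordinates into each option and compare with the original:
(A) xy  ->  (x)(3x + y) = 3x^2 + xy   [differs from xy: not invariant]
(B) x - y  ->  (x) - (3x + y) = -2x - y   [differs from x - y: not invariant]
(C) x + y  ->  (x) + (3x + y) = 4x + y   [differs from x + y: not invariant]
(D) x  ->  (x) = x   [equals x: invariant]

Only option (D), x, is unchanged by the transformation.
A vertical shear moves points parallel to the y-axis, so the x-coordinate (and any function of x alone) is unchanged.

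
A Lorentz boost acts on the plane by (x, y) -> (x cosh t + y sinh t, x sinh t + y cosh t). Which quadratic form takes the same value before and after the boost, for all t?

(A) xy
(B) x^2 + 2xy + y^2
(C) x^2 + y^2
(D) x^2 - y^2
D

Write x' = x cosh t + y sinh t, y' = x sinh t + y cosh t and substitute into each option:
(A) xy: (x cosh t + y sinh t)(x sinh t + y cosh t) = xy(cosh^2 t + sinh^2 t) + (x^2 + y^2) sinh t cosh t = xy cosh 2t + (x^2 + y^2)(sinh 2t)/2   [not invariant for t != 0]
(B) x^2 + 2xy + y^2: (x' + y')^2 with x' + y' = (x + y)(cosh t + sinh t) = (x + y)e^t, so it becomes (x + y)^2 e^(2t)   [not invariant for t != 0]
(C) x^2 + y^2: (x cosh t + y sinh t)^2 + (x sinh t + y cosh t)^2 = (x^2 + y^2)(cosh^2 t + sinh^2 t) + 4xy sinh t cosh t = (x^2 + y^2) cosh 2t + 2xy sinh 2t   [not invariant for t != 0]
(D) x^2 - y^2: (x cosh t + y sinh t)^2 - (x sinh t + y cosh t)^2 = x^2(cosh^2 t - sinh^2 t) + 2xy(cosh t sinh t - sinh t cosh t) + y^2(sinh^2 t - cosh^2 t) = x^2 - y^2   [invariant, using cosh^2 t - sinh^2 t = 1]

Only (D) x^2 - y^2 is unchanged; it is the Minkowski form preserved by Lorentz boosts, just as x^2 + y^2 is preserved by ordinary rotations.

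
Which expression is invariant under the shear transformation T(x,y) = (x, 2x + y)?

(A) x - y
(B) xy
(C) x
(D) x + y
C

Under the shear T(x,y) = (x, 2x + y):
Substitute the transformed coordinates into each option and compare with the original:
(A) x - y  ->  (x) - (2x + y) = -x - y   [differs from x - y: not invariant]
(B) xy  ->  (x)(2x + y) = 2x^2 + xy   [differs from xy: not invariant]
(C) x  ->  (x) = x   [equals x: invariant]
(D) x + y  ->  (x) + (2x + y) = 3x + y   [differs from x + y: not invariant]

Only option (C), x, is unchanged by the transformation.
A vertical shear moves points parallel to the y-axis, so the x-coordinate (and any function of x alone) is unchanged.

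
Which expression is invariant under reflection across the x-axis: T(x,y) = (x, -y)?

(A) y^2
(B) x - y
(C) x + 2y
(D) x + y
A

The map is reflection across the x-axis: T(x,y) = (x, -y).
Substitute the transformed coordinates into each option and compare with the original:
(A) y^2  ->  (-y)^2 = y^2   [equals y^2: invariant]
(B) x - y  ->  (x) - (-y) = x + y   [differs from x - y: not invariant]
(C) x + 2y  ->  (x) + 2(-y) = x - 2y   [differs from x + 2y: not invariant]
(D) x + y  ->  (x) + (-y) = x - y   [differs from x + y: not invariant]

Only option (A), y^2, is unchanged by the transformation.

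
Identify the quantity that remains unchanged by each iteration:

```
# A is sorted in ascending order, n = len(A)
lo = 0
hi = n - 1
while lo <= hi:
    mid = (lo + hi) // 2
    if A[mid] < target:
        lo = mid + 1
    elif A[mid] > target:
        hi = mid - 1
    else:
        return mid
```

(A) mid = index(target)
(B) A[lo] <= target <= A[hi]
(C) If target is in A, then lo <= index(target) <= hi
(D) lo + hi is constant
C

A loop invariant must hold before the first iteration and be re-established by every execution of the body.

(C) If target is in A, then lo <= index(target) <= hi: Before the loop [lo, hi] = [0, n-1] covers every index. When A[mid] < target, sortedness puts target strictly to the right of mid, so setting lo = mid + 1 keeps index(target) in [lo, hi]; symmetrically for hi = mid - 1. Hence 'if target is in A then lo <= index(target) <= hi' holds after every iteration, and when lo > hi it proves target is absent.

The other options fail:
(A) mid = index(target): mid is just the current probe; it equals index(target) only on the iteration that returns.
(B) A[lo] <= target <= A[hi]: fails when target is not in A (e.g. target < A[0] already violates it before the loop), so it is not maintained in general.
(D) lo + hi is constant: each iteration moves exactly one of lo, hi, so lo + hi changes (e.g. 0 + (n-1) becomes (mid+1) + (n-1)).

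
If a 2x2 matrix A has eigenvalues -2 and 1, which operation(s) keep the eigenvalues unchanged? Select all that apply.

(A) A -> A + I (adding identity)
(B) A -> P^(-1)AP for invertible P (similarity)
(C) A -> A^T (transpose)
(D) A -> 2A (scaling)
B and C

Eigenvalues are preserved by:
1. Similarity transformations: A -> P^(-1)AP (same characteristic polynomial)
2. Transpose: A^T has the same eigenvalues as A

Eigenvalues are NOT preserved by:
- Adding identity: eigenvalues become -2+1, 1+1
- Scaling: eigenvalues become -4, 2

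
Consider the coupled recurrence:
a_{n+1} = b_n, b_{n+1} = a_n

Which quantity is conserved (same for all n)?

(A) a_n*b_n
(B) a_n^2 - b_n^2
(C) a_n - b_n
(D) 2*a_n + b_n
A

Replace a_n by a_{n+1} = b_n and b_n by b_{n+1} = a_n in each option and simplify:
(A) a_n*b_n  ->  (b_n)*(a_n) = a_n*b_n   [conserved]
(B) a_n^2 - b_n^2  ->  (b_n)^2 - (a_n)^2 = -a_n^2 + b_n^2   [not conserved]
(C) a_n - b_n  ->  (b_n) - (a_n) = -a_n + b_n   [not conserved]
(D) 2*a_n + b_n  ->  2*(b_n) + (a_n) = a_n + 2*b_n   [not conserved]

Only (A) a_n*b_n returns to itself after one step, so it is the conserved quantity.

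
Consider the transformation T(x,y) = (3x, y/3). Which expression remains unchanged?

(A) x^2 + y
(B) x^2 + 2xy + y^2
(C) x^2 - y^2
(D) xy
D

An expression E(x,y) is invariant under T if E(T(x,y)) = E(x,y). Here T(x,y) = (3x, y/3).
Substitute the transformed coordinates into each option and compare with the original:
(A) x^2 + y  ->  (3x)^2 + (y/3) = 9x^2 + y/3   [differs from x^2 + y: not invariant]
(B) x^2 + 2xy + y^2  ->  (3x)^2 + 2(3x)(y/3) + (y/3)^2 = 9x^2 + 2xy + y^2/9   [differs from x^2 + 2xy + y^2: not invariant]
(C) x^2 - y^2  ->  (3x)^2 - (y/3)^2 = 9x^2 - y^2/9   [differs from x^2 - y^2: not invariant]
(D) xy  ->  (3x)(y/3) = xy   [equals xy: invariant]

Only option (D), xy, is unchanged by the transformation.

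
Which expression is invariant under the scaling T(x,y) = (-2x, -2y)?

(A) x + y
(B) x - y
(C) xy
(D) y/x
D

Under the uniform scaling T(x,y) = (-2x, -2y):
Substitute the transformed coordinates into each option and compare with the original:
(A) x + y  ->  (-2x) + (-2y) = -2x - 2y   [differs from x + y: not invariant]
(B) x - y  ->  (-2x) - (-2y) = -2x + 2y   [differs from x - y: not invariant]
(C) xy  ->  (-2x)(-2y) = 4xy   [differs from xy: not invariant]
(D) y/x  ->  (-2y)/(-2x) = y/x   [equals y/x: invariant]

Only option (D), y/x, is unchanged by the transformation.
The common factor -2 cancels in a ratio of coordinates, while sums, products and sums of squares pick up factors of -2 or 4.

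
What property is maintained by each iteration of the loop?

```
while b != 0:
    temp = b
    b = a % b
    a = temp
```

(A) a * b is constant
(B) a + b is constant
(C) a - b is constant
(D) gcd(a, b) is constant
D

A loop invariant must hold before the first iteration and be re-established by every execution of the body.

(D) gcd(a, b) is constant: One iteration replaces (a, b) by (b, a mod b). Since a mod b = a - q*b for an integer q, any common divisor of a and b divides b and a mod b, and conversely; hence gcd(b, a mod b) = gcd(a, b). For instance (22, 10) -> (10, 2) keeps gcd = 2. At exit b = 0 and a = gcd of the original inputs.

The other options fail:
(A) a * b is constant: e.g. (a, b) = (22, 10) -> (10, 2): the product goes from 220 to 20.
(B) a + b is constant: e.g. (a, b) = (22, 10) -> (10, 2): the sum goes from 32 to 12.
(C) a - b is constant: e.g. (a, b) = (22, 10) -> (10, 2): the difference goes from 12 to 8.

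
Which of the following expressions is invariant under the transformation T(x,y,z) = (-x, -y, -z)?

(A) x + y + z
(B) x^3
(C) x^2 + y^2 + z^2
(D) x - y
C

Apply T(x,y,z) = (-x, -y, -z) to each option, i.e. replace (x, y, z) by the transformed coordinates.
Substitute the transformed coordinates into each option and compare with the original:
(A) x + y + z  ->  (-x) + (-y) + (-z) = -x - y - z   [differs from x + y + z: not invariant]
(B) x^3  ->  (-x)^3 = -x^3   [differs from x^3: not invariant]
(C) x^2 + y^2 + z^2  ->  (-x)^2 + (-y)^2 + (-z)^2 = x^2 + y^2 + z^2   [equals x^2 + y^2 + z^2: invariant]
(D) x - y  ->  (-x) - (-y) = -x + y   [differs from x - y: not invariant]

Only option (C), x^2 + y^2 + z^2, is unchanged by the transformation.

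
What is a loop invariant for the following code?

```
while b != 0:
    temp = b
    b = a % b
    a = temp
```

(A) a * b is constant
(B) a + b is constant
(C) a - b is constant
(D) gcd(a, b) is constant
D

A loop invariant must hold before the first iteration and be re-established by every execution of the body.

(D) gcd(a, b) is constant: One iteration replaces (a, b) by (b, a mod b). Since a mod b = a - q*b for an integer q, any common divisor of a and b divides b and a mod b, and conversely; hence gcd(b, a mod b) = gcd(a, b). For instance (18, 8) -> (8, 2) keeps gcd = 2. At exit b = 0 and a = gcd of the original inputs.

The other options fail:
(A) a * b is constant: e.g. (a, b) = (18, 8) -> (8, 2): the product goes from 144 to 16.
(B) a + b is constant: e.g. (a, b) = (18, 8) -> (8, 2): the sum goes from 26 to 10.
(C) a - b is constant: e.g. (a, b) = (18, 8) -> (8, 2): the difference goes from 10 to 6.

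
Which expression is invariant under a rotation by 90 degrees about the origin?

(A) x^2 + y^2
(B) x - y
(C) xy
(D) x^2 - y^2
A

A rotation by 90 degrees sends (x, y) to (-y, x).
Substitute the transformed coordinates into each option and compare with the original:
(A) x^2 + y^2  ->  (-y)^2 + (x)^2 = x^2 + y^2   [equals x^2 + y^2: invariant]
(B) x - y  ->  (-y) - (x) = -x - y   [differs from x - y: not invariant]
(C) xy  ->  (-y)(x) = -xy   [differs from xy: not invariant]
(D) x^2 - y^2  ->  (-y)^2 - (x)^2 = -x^2 + y^2   [differs from x^2 - y^2: not invariant]

Only option (A), x^2 + y^2, is unchanged by the transformation.
Geometrically, x^2 + y^2 is the squared distance from the origin, which every rotation about the origin preserves.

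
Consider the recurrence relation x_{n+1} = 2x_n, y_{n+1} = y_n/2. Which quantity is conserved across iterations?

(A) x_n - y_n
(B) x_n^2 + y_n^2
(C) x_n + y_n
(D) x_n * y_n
D

For the recurrence x_{n+1} = 2x_n, y_{n+1} = y_n/2:

x_{n+1} * y_{n+1} = (2x_n) * (y_n/2) = x_n * y_n
The product is conserved.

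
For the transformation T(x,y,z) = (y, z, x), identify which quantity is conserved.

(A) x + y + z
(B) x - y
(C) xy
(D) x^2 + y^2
A

Apply T(x,y,z) = (y, z, x) to each option, i.e. replace (x, y, z) by the transformed coordinates.
Substitute the transformed coordinates into each option and compare with the original:
(A) x + y + z  ->  (y) + (z) + (x) = x + y + z   [equals x + y + z: invariant]
(B) x - y  ->  (y) - (z) = y - z   [differs from x - y: not invariant]
(C) xy  ->  (y)(z) = yz   [differs from xy: not invariant]
(D) x^2 + y^2  ->  (y)^2 + (z)^2 = y^2 + z^2   [differs from x^2 + y^2: not invariant]

Only option (A), x + y + z, is unchanged by the transformation.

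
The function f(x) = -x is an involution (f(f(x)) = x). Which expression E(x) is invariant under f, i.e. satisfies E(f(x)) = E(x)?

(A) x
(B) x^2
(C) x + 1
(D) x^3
B

Replace x by f(x) = -x in each option and simplify. As a quick numerical cross-check, also compare E(5) with E(f(5)) = E(-5).

(A) x  ->  (-x) = -x; check: E(5) = 5 but E(-5) = -5.   [not invariant]
(B) x^2  ->  (-x)^2, which simplifies back to x^2; check: E(5) = 25, E(-5) = 25.   [invariant]
(C) x + 1  ->  (-x) + 1 = 1 - x; check: E(5) = 6 but E(-5) = -4.   [not invariant]
(D) x^3  ->  (-x)^3 = -x^3; check: E(5) = 125 but E(-5) = -125.   [not invariant]

Only (B) is unchanged. E is symmetric under swapping x with f(x) = -x, which is exactly what an involution does.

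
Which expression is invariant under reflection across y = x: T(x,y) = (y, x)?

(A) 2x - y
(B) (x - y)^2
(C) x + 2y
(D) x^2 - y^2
B

The map is reflection across y = x: T(x,y) = (y, x).
Substitute the transformed coordinates into each option and compare with the original:
(A) 2x - y  ->  2(y) - (x) = -x + 2y   [differs from 2x - y: not invariant]
(B) (x - y)^2  ->  ((y) - (x))^2 = x^2 - 2xy + y^2   [equals (x - y)^2: invariant]
(C) x + 2y  ->  (y) + 2(x) = 2x + y   [differs from x + 2y: not invariant]
(D) x^2 - y^2  ->  (y)^2 - (x)^2 = -x^2 + y^2   [differs from x^2 - y^2: not invariant]

Only option (B), (x - y)^2, is unchanged by the transformation.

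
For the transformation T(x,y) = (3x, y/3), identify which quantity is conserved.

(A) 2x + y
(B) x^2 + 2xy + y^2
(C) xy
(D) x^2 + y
C

An expression E(x,y) is invariant under T if E(T(x,y)) = E(x,y). Here T(x,y) = (3x, y/3).
Substitute the transformed coordinates into each option and compare with the original:
(A) 2x + y  ->  2(3x) + (y/3) = 6x + y/3   [differs from 2x + y: not invariant]
(B) x^2 + 2xy + y^2  ->  (3x)^2 + 2(3x)(y/3) + (y/3)^2 = 9x^2 + 2xy + y^2/9   [differs from x^2 + 2xy + y^2: not invariant]
(C) xy  ->  (3x)(y/3) = xy   [equals xy: invariant]
(D) x^2 + y  ->  (3x)^2 + (y/3) = 9x^2 + y/3   [differs from x^2 + y: not invariant]

Only option (C), xy, is unchanged by the transformation.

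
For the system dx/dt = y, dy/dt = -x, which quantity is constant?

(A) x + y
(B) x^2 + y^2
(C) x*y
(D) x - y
B

A first integral I satisfies dI/dt = 0 along every solution. Differentiate each option and use the equation of motion:
(A) d/dt[x + y] = y + (-x) = y - x, not identically 0
(B) d/dt[x^2 + y^2] = 2x*dx/dt + 2y*dy/dt = 2x*y + 2y*(-x) = 0
(C) d/dt[x*y] = (dx/dt)y + x(dy/dt) = y^2 - x^2, not identically 0
(D) d/dt[x - y] = y - (-x) = x + y, not identically 0

Only (B) has zero time-derivative. So x^2 + y^2 (the squared radius; trajectories are circles) is the conserved quantity.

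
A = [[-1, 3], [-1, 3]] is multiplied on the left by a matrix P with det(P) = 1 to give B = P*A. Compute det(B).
0

By the multiplicative property of determinants, det(B) = det(P*A) = det(P) * det(A) = det(A),
so the determinant is invariant under multiplication by any determinant-1 matrix; we just need det(A).

det(A) = (-1)(3) - (3)(-1) = -3 - (-3) = 0

Therefore det(B) = 1 * 0 = 0.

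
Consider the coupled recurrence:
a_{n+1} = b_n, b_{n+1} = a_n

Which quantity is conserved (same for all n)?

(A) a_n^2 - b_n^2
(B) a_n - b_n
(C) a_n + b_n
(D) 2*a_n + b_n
C

Replace a_n by a_{n+1} = b_n and b_n by b_{n+1} = a_n in each option and simplify:
(A) a_n^2 - b_n^2  ->  (b_n)^2 - (a_n)^2 = -a_n^2 + b_n^2   [not conserved]
(B) a_n - b_n  ->  (b_n) - (a_n) = -a_n + b_n   [not conserved]
(C) a_n + b_n  ->  (b_n) + (a_n) = a_n + b_n   [conserved]
(D) 2*a_n + b_n  ->  2*(b_n) + (a_n) = a_n + 2*b_n   [not conserved]

Only (C) a_n + b_n returns to itself after one step, so it is the conserved quantity.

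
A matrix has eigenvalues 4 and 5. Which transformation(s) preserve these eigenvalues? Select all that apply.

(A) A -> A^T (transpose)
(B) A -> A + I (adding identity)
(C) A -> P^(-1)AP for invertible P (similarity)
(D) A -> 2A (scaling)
A and C

Eigenvalues are preserved by:
1. Similarity transformations: A -> P^(-1)AP (same characteristic polynomial)
2. Transpose: A^T has the same eigenvalues as A

Eigenvalues are NOT preserved by:
- Adding identity: eigenvalues become 4+1, 5+1
- Scaling: eigenvalues become 8, 10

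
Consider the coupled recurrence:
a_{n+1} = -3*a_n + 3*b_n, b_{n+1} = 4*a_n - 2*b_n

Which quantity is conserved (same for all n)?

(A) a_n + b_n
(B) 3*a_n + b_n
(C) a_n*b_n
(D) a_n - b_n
A

Replace a_n by a_{n+1} = -3*a_n + 3*b_n and b_n by b_{n+1} = 4*a_n - 2*b_n in each option and simplify:
(A) a_n + b_n  ->  (-3*a_n + 3*b_n) + (4*a_n - 2*b_n) = a_n + b_n   [conserved]
(B) 3*a_n + b_n  ->  3*(-3*a_n + 3*b_n) + (4*a_n - 2*b_n) = -5*a_n + 7*b_n   [not conserved]
(C) a_n*b_n  ->  (-3*a_n + 3*b_n)*(4*a_n - 2*b_n) = -12*a_n^2 + 18*a_n*b_n - 6*b_n^2   [not conserved]
(D) a_n - b_n  ->  (-3*a_n + 3*b_n) - (4*a_n - 2*b_n) = -7*a_n + 5*b_n   [not conserved]

Only (A) a_n + b_n returns to itself after one step, so it is the conserved quantity.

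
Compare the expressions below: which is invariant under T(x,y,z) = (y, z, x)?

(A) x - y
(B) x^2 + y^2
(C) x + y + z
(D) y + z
C

Apply T(x,y,z) = (y, z, x) to each option, i.e. replace (x, y, z) by the transformed coordinates.
Substitute the transformed coordinates into each option and compare with the original:
(A) x - y  ->  (y) - (z) = y - z   [differs from x - y: not invariant]
(B) x^2 + y^2  ->  (y)^2 + (z)^2 = y^2 + z^2   [differs from x^2 + y^2: not invariant]
(C) x + y + z  ->  (y) + (z) + (x) = x + y + z   [equals x + y + z: invariant]
(D) y + z  ->  (z) + (x) = x + z   [differs from y + z: not invariant]

Only option (C), x + y + z, is unchanged by the transformation.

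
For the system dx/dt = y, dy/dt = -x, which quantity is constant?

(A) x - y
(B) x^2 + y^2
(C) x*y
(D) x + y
B

A first integral I satisfies dI/dt = 0 along every solution. Differentiate each option and use the equation of motion:
(A) d/dt[x - y] = y - (-x) = x + y, not identically 0
(B) d/dt[x^2 + y^2] = 2x*dx/dt + 2y*dy/dt = 2x*y + 2y*(-x) = 0
(C) d/dt[x*y] = (dx/dt)y + x(dy/dt) = y^2 - x^2, not identically 0
(D) d/dt[x + y] = y + (-x) = y - x, not identically 0

Only (B) has zero time-derivative. So x^2 + y^2 (the squared radius; trajectories are circles) is the conserved quantity.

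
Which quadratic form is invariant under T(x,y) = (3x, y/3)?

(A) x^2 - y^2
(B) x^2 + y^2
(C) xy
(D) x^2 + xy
C

T multiplies x by 3 and divides y by 3.
Substitute the transformed coordinates into each option and compare with the original:
(A) x^2 - y^2  ->  (3x)^2 - (y/3)^2 = 9x^2 - y^2/9   [differs from x^2 - y^2: not invariant]
(B) x^2 + y^2  ->  (3x)^2 + (y/3)^2 = 9x^2 + y^2/9   [differs from x^2 + y^2: not invariant]
(C) xy  ->  (3x)(y/3) = xy   [equals xy: invariant]
(D) x^2 + xy  ->  (3x)^2 + (3x)(y/3) = 9x^2 + xy   [differs from x^2 + xy: not invariant]

Only option (C), xy, is unchanged by the transformation.
The factors 3 and 1/3 cancel only in the pure product xy.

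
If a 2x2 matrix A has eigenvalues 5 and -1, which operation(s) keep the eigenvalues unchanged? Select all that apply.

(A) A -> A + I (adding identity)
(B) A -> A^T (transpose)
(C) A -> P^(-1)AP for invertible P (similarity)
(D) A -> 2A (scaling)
B and C

Eigenvalues are preserved by:
1. Similarity transformations: A -> P^(-1)AP (same characteristic polynomial)
2. Transpose: A^T has the same eigenvalues as A

Eigenvalues are NOT preserved by:
- Adding identity: eigenvalues become 5+1, -1+1
- Scaling: eigenvalues become 10, -2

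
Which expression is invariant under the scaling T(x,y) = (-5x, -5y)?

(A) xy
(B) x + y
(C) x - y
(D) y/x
D

Under the uniform scaling T(x,y) = (-5x, -5y):
Substitute the transformed coordinates into each option and compare with the original:
(A) xy  ->  (-5x)(-5y) = 25xy   [differs from xy: not invariant]
(B) x + y  ->  (-5x) + (-5y) = -5x - 5y   [differs from x + y: not invariant]
(C) x - y  ->  (-5x) - (-5y) = -5x + 5y   [differs from x - y: not invariant]
(D) y/x  ->  (-5y)/(-5x) = y/x   [equals y/x: invariant]

Only option (D), y/x, is unchanged by the transformation.
The common factor -5 cancels in a ratio of coordinates, while sums, products and sums of squares pick up factors of -5 or 25.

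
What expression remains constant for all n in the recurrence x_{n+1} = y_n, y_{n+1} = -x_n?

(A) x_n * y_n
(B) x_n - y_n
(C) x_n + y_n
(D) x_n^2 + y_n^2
D

For the recurrence x_{n+1} = y_n, y_{n+1} = -x_n:

x_{n+1}^2 + y_{n+1}^2 = y_n^2 + (-x_n)^2 = x_n^2 + y_n^2
The sum of squares is conserved (like energy in a harmonic oscillator).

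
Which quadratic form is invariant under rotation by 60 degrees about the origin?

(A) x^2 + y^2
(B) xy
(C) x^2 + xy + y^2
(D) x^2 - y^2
A

Rotation by 60 degrees sends (x, y) to (x/2 - sqrt(3)y/2, sqrt(3)x/2 + y/2).
Substitute the transformed coordinates into each option and compare with the original:
(A) x^2 + y^2  ->  (x/2 - sqrt(3)y/2)^2 + (sqrt(3)x/2 + y/2)^2 = x^2 + y^2   [equals x^2 + y^2: invariant]
(B) xy  ->  (x/2 - sqrt(3)y/2)(sqrt(3)x/2 + y/2) = sqrt(3)x^2/4 - xy/2 - sqrt(3)y^2/4   [differs from xy: not invariant]
(C) x^2 + xy + y^2  ->  (x/2 - sqrt(3)y/2)^2 + (x/2 - sqrt(3)y/2)(sqrt(3)x/2 + y/2) + (sqrt(3)x/2 + y/2)^2 = sqrt(3)x^2/4 + x^2 - xy/2 - sqrt(3)y^2/4 + y^2   [differs from x^2 + xy + y^2: not invariant]
(D) x^2 - y^2  ->  (x/2 - sqrt(3)y/2)^2 - (sqrt(3)x/2 + y/2)^2 = -x^2/2 - sqrt(3)xy + y^2/2   [differs from x^2 - y^2: not invariant]

Only option (A), x^2 + y^2, is unchanged by the transformation.
x^2 + y^2 is the squared distance from the origin, which rotations preserve.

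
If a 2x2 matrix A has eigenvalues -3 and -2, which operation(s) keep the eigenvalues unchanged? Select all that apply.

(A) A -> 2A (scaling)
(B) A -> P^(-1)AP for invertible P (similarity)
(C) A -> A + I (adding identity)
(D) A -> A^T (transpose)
B and D

Eigenvalues are preserved by:
1. Similarity transformations: A -> P^(-1)AP (same characteristic polynomial)
2. Transpose: A^T has the same eigenvalues as A

Eigenvalues are NOT preserved by:
- Adding identity: eigenvalues become -3+1, -2+1
- Scaling: eigenvalues become -6, -4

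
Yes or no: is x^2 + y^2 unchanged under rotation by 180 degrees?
Yes

Applying rotation by 180 degrees: x' = x*cos(180 degrees) - y*sin(180 degrees) = -x, y' = x*sin(180 degrees) + y*cos(180 degrees) = -y

Substituting into x^2 + y^2:
(-x)^2 + (-y)^2
= x^2 + y^2

This equals the original expression x^2 + y^2, so it IS invariant.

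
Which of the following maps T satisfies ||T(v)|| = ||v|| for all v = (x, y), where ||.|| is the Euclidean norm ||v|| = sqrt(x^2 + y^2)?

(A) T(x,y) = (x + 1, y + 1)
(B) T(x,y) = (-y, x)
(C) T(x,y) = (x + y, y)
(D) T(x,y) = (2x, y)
B

A transformation preserves a norm if ||T(v)|| = ||v|| for every v; a single vector where the norm changes rules an option out.

(A) T(x,y) = (x + 1, y + 1): v = (1, 0) has norm sqrt((1)^2 + (0)^2) = 1, but T(v) = (2, 1) has norm sqrt(5) -- not preserved.
(B) T(x,y) = (-y, x): preserves the norm -- it is an orthogonal map (a rotation/reflection), and (-y)^2 + (x)^2 simplifies to x^2 + y^2.
(C) T(x,y) = (x + y, y): v = (0, 1) has norm sqrt((0)^2 + (1)^2) = 1, but T(v) = (1, 1) has norm sqrt(2) -- not preserved.
(D) T(x,y) = (2x, y): v = (1, 0) has norm sqrt((1)^2 + (0)^2) = 1, but T(v) = (2, 0) has norm 2 -- not preserved.

Therefore the answer is (B).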